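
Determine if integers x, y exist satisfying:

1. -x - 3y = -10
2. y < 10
Yes

Take x = 10, y = 0. Substituting into each constraint:
  (1) (-10) - 3(0) = -10 ✓
  (2) 0 < 10 ✓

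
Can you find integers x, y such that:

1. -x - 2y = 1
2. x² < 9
Yes

Take x = -1, y = 0. Substituting into each constraint:
  (1) 1 - 2(0) = 1 ✓
  (2) x² = (-1)² = 1, and 1 < 9 ✓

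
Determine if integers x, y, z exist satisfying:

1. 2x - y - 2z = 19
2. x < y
Yes

Take x = 0, y = 1, z = -10. Substituting into each constraint:
  (1) 2(0) + (-1) - 2(-10) = 19 ✓
  (2) 0 < 1 ✓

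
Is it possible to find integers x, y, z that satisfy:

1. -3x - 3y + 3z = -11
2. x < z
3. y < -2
No

Even the single constraint (-3x - 3y + 3z = -11) is infeasible over the integers.

  - -3x - 3y + 3z = -11: every term on the left is divisible by 3, so the LHS ≡ 0 (mod 3), but the RHS -11 is not — no integer solution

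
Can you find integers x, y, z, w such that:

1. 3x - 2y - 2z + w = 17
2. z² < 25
Yes

Take x = 1, y = -7, z = 0, w = 0. Substituting into each constraint:
  (1) 3(1) - 2(-7) - 2(0) + 0 = 17 ✓
  (2) z² = (0)² = 0, and 0 < 25 ✓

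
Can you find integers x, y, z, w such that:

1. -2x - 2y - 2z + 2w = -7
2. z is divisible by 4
No

Even the single constraint (-2x - 2y - 2z + 2w = -7) is infeasible over the integers.

  - -2x - 2y - 2z + 2w = -7: every term on the left is divisible by 2, so the LHS ≡ 0 (mod 2), but the RHS -7 is not — no integer solution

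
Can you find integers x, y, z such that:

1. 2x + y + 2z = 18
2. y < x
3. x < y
No

A contradictory subset is {y < x, x < y}. No integer assignment can satisfy these jointly:

  - y < x: bounds one variable relative to another variable
  - x < y: bounds one variable relative to another variable

Direct contradiction: x > y and y > x cannot both hold.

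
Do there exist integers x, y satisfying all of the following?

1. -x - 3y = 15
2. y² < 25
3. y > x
Yes

Take x = -6, y = -3. Substituting into each constraint:
  (1) 6 - 3(-3) = 15 ✓
  (2) y² = (-3)² = 9, and 9 < 25 ✓
  (3) -3 > -6 ✓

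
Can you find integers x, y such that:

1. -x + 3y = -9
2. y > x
Yes

Take x = -6, y = -5. Substituting into each constraint:
  (1) 6 + 3(-5) = -9 ✓
  (2) -5 > -6 ✓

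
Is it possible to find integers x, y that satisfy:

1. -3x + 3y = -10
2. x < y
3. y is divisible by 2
No

Even the single constraint (-3x + 3y = -10) is infeasible over the integers.

  - -3x + 3y = -10: every term on the left is divisible by 3, so the LHS ≡ 0 (mod 3), but the RHS -10 is not — no integer solution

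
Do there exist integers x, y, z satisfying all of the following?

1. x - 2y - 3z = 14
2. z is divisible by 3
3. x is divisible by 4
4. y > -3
Yes

Take x = 0, y = 2, z = -6. Substituting into each constraint:
  (1) 0 - 2(2) - 3(-6) = 14 ✓
  (2) -6 = 3 × -2, remainder 0 ✓
  (3) 0 = 4 × 0, remainder 0 ✓
  (4) 2 > -3 ✓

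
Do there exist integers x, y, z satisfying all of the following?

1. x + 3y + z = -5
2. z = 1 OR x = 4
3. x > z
Yes

Take x = 4, y = -4, z = 3. Substituting into each constraint:
  (1) 4 + 3(-4) + 3 = -5 ✓
  (2) x = 4, target 4 ✓ (second branch holds)
  (3) 4 > 3 ✓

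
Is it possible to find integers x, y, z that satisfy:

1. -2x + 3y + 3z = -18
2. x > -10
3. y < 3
Yes

Take x = 0, y = -6, z = 0. Substituting into each constraint:
  (1) -2(0) + 3(-6) + 3(0) = -18 ✓
  (2) 0 > -10 ✓
  (3) -6 < 3 ✓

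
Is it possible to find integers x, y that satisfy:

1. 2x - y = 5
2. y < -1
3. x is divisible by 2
Yes

Take x = 0, y = -5. Substituting into each constraint:
  (1) 2(0) + 5 = 5 ✓
  (2) -5 < -1 ✓
  (3) 0 = 2 × 0, remainder 0 ✓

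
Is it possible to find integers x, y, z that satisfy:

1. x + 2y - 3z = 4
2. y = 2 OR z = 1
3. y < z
Yes

Take x = 9, y = 2, z = 3. Substituting into each constraint:
  (1) 9 + 2(2) - 3(3) = 4 ✓
  (2) y = 2, target 2 ✓ (first branch holds)
  (3) 2 < 3 ✓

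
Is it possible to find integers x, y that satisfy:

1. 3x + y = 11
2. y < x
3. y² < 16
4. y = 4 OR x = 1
No

A contradictory subset is {3x + y = 11, y < x, y = 4 OR x = 1}. No integer assignment can satisfy these jointly:

  - 3x + y = 11: is a linear equation tying the variables together
  - y < x: bounds one variable relative to another variable
  - y = 4 OR x = 1: forces a choice: either y = 4 or x = 1

Split on the disjunction (y = 4 OR x = 1):
  • If y = 4: with y = 4, every remaining term of the linear equation is divisible by 3, so the left side is ≡ 0 (mod 3); but the right side 7 ≡ 1 (mod 3). No integers can satisfy it.
  • If x = 1: the equation forces y = 8, giving (x, y) = (1, 8), which violates x > y.
Both branches are infeasible, so the system has no integer solution.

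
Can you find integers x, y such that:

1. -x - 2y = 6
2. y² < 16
Yes

Take x = 0, y = -3. Substituting into each constraint:
  (1) 0 - 2(-3) = 6 ✓
  (2) y² = (-3)² = 9, and 9 < 16 ✓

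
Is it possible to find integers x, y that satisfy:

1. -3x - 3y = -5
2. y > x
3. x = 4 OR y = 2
No

Even the single constraint (-3x - 3y = -5) is infeasible over the integers.

  - -3x - 3y = -5: every term on the left is divisible by 3, so the LHS ≡ 0 (mod 3), but the RHS -5 is not — no integer solution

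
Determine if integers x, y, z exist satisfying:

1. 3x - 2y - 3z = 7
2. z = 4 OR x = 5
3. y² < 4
Yes

Take x = 7, y = 1, z = 4. Substituting into each constraint:
  (1) 3(7) - 2(1) - 3(4) = 7 ✓
  (2) z = 4, target 4 ✓ (first branch holds)
  (3) y² = (1)² = 1, and 1 < 4 ✓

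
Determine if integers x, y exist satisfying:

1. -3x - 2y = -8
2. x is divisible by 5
Yes

Take x = 0, y = 4. Substituting into each constraint:
  (1) -3(0) - 2(4) = -8 ✓
  (2) 0 = 5 × 0, remainder 0 ✓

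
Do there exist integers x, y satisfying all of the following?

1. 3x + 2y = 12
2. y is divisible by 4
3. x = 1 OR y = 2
No

A contradictory subset is {3x + 2y = 12, x = 1 OR y = 2}. No integer assignment can satisfy these jointly:

  - 3x + 2y = 12: is a linear equation tying the variables together
  - x = 1 OR y = 2: forces a choice: either x = 1 or y = 2

Split on the disjunction (x = 1 OR y = 2):
  • If x = 1: with x = 1, every remaining term of the linear equation is divisible by 2, so the left side is ≡ 0 (mod 2); but the right side 9 ≡ 1 (mod 2). No integers can satisfy it.
  • If y = 2: with y = 2, every remaining term of the linear equation is divisible by 3, so the left side is ≡ 0 (mod 3); but the right side 8 ≡ 2 (mod 3). No integers can satisfy it.
Both branches are infeasible, so the system has no integer solution.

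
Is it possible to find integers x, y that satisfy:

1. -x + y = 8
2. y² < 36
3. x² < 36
Yes

Take x = -5, y = 3. Substituting into each constraint:
  (1) 5 + 3 = 8 ✓
  (2) y² = (3)² = 9, and 9 < 36 ✓
  (3) x² = (-5)² = 25, and 25 < 36 ✓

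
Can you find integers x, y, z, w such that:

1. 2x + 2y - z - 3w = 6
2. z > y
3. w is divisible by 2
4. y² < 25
Yes

Take x = 4, y = -1, z = 0, w = 0. Substituting into each constraint:
  (1) 2(4) + 2(-1) + 0 - 3(0) = 6 ✓
  (2) 0 > -1 ✓
  (3) 0 = 2 × 0, remainder 0 ✓
  (4) y² = (-1)² = 1, and 1 < 25 ✓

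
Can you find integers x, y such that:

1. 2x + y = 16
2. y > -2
Yes

Take x = 8, y = 0. Substituting into each constraint:
  (1) 2(8) + 0 = 16 ✓
  (2) 0 > -2 ✓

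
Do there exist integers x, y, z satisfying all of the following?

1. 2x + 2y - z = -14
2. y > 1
Yes

Take x = 0, y = 2, z = 18. Substituting into each constraint:
  (1) 2(0) + 2(2) + (-18) = -14 ✓
  (2) 2 > 1 ✓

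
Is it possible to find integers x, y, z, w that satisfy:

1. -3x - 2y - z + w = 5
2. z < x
Yes

Take x = 0, y = 0, z = -1, w = 4. Substituting into each constraint:
  (1) -3(0) - 2(0) + 1 + 4 = 5 ✓
  (2) -1 < 0 ✓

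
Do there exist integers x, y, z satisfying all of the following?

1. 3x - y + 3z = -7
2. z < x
Yes

Take x = 0, y = 4, z = -1. Substituting into each constraint:
  (1) 3(0) + (-4) + 3(-1) = -7 ✓
  (2) -1 < 0 ✓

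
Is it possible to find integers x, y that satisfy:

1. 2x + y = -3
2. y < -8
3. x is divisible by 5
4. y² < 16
No

A contradictory subset is {y < -8, y² < 16}. No integer assignment can satisfy these jointly:

  - y < -8: bounds one variable relative to a constant
  - y² < 16: restricts y to |y| ≤ 3

Direct contradiction: the bounds on y require y ≥ -3 and y ≤ -9 simultaneously, which is empty.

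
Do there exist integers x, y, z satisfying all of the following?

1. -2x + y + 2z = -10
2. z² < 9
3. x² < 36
Yes

Take x = 0, y = -10, z = 0. Substituting into each constraint:
  (1) -2(0) + (-10) + 2(0) = -10 ✓
  (2) z² = (0)² = 0, and 0 < 9 ✓
  (3) x² = (0)² = 0, and 0 < 36 ✓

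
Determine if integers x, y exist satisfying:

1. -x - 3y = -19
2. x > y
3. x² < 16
No

The full constraint system is jointly infeasible over the integers. Each constraint and what it forces:

  - -x - 3y = -19: is a linear equation tying the variables together
  - x > y: bounds one variable relative to another variable
  - x² < 16: restricts x to |x| ≤ 3

Propagating the comparison: y < x and x ≤ 3 give y ≤ 2. Range argument: with x ∈ [-3, 3], y ∈ [−∞, 2], the left side of the equation is at least -9, but the right side is -19 < -9. No integer solution exists.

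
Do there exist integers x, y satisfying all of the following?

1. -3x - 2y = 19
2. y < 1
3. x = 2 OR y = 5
No

The full constraint system is jointly infeasible over the integers. Each constraint and what it forces:

  - -3x - 2y = 19: is a linear equation tying the variables together
  - y < 1: bounds one variable relative to a constant
  - x = 2 OR y = 5: forces a choice: either x = 2 or y = 5

Split on the disjunction (x = 2 OR y = 5):
  • If x = 2: with x = 2, every remaining term of the linear equation is divisible by 2, so the left side is ≡ 0 (mod 2); but the right side 25 ≡ 1 (mod 2). No integers can satisfy it.
  • If y = 5: this contradicts the bound y ≤ 0.
Both branches are infeasible, so the system has no integer solution.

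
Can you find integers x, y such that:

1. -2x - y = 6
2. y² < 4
Yes

Take x = -3, y = 0. Substituting into each constraint:
  (1) -2(-3) + 0 = 6 ✓
  (2) y² = (0)² = 0, and 0 < 4 ✓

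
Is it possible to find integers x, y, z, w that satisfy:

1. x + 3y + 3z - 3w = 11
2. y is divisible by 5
Yes

Take x = 11, y = 0, z = 0, w = 0. Substituting into each constraint:
  (1) 11 + 3(0) + 3(0) - 3(0) = 11 ✓
  (2) 0 = 5 × 0, remainder 0 ✓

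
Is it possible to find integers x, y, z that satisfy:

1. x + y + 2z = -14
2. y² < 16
Yes

Take x = -14, y = 0, z = 0. Substituting into each constraint:
  (1) (-14) + 0 + 2(0) = -14 ✓
  (2) y² = (0)² = 0, and 0 < 16 ✓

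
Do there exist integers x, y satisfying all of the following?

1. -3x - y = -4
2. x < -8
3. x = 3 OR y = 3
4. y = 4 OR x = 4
No

A contradictory subset is {-3x - y = -4, x < -8, y = 4 OR x = 4}. No integer assignment can satisfy these jointly:

  - -3x - y = -4: is a linear equation tying the variables together
  - x < -8: bounds one variable relative to a constant
  - y = 4 OR x = 4: forces a choice: either y = 4 or x = 4

Split on the disjunction (y = 4 OR x = 4):
  • If y = 4: the equation forces x = 0, which contradicts the bound x ≤ -9.
  • If x = 4: this contradicts the bound x ≤ -9.
Both branches are infeasible, so the system has no integer solution.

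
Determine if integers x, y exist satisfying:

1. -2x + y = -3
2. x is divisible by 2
Yes

Take x = 0, y = -3. Substituting into each constraint:
  (1) -2(0) + (-3) = -3 ✓
  (2) 0 = 2 × 0, remainder 0 ✓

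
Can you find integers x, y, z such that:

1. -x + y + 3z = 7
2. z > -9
Yes

Take x = 2, y = 0, z = 3. Substituting into each constraint:
  (1) (-2) + 0 + 3(3) = 7 ✓
  (2) 3 > -9 ✓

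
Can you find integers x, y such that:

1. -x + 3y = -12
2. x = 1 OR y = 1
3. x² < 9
No

The full constraint system is jointly infeasible over the integers. Each constraint and what it forces:

  - -x + 3y = -12: is a linear equation tying the variables together
  - x = 1 OR y = 1: forces a choice: either x = 1 or y = 1
  - x² < 9: restricts x to |x| ≤ 2

Split on the disjunction (x = 1 OR y = 1):
  • If x = 1: with x = 1, every remaining term of the linear equation is divisible by 3, so the left side is ≡ 0 (mod 3); but the right side -11 ≡ 1 (mod 3). No integers can satisfy it.
  • If y = 1: the equation forces x = 15, but x² < 9 requires |x| ≤ 2.
Both branches are infeasible, so the system has no integer solution.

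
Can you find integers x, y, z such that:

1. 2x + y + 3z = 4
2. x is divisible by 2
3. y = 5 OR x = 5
Yes

Take x = -2, y = 5, z = 1. Substituting into each constraint:
  (1) 2(-2) + 5 + 3(1) = 4 ✓
  (2) -2 = 2 × -1, remainder 0 ✓
  (3) y = 5, target 5 ✓ (first branch holds)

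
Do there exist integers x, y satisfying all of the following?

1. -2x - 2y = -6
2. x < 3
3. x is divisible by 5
Yes

Take x = 0, y = 3. Substituting into each constraint:
  (1) -2(0) - 2(3) = -6 ✓
  (2) 0 < 3 ✓
  (3) 0 = 5 × 0, remainder 0 ✓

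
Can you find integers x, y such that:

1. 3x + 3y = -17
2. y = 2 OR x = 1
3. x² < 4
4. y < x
No

Even the single constraint (3x + 3y = -17) is infeasible over the integers.

  - 3x + 3y = -17: every term on the left is divisible by 3, so the LHS ≡ 0 (mod 3), but the RHS -17 is not — no integer solution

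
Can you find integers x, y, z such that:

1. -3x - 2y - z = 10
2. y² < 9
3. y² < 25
Yes

Take x = -4, y = 0, z = 2. Substituting into each constraint:
  (1) -3(-4) - 2(0) + (-2) = 10 ✓
  (2) y² = (0)² = 0, and 0 < 9 ✓
  (3) y² = (0)² = 0, and 0 < 25 ✓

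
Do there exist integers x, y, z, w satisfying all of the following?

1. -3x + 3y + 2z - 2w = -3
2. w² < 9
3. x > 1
Yes

Take x = 2, y = 1, z = 0, w = 0. Substituting into each constraint:
  (1) -3(2) + 3(1) + 2(0) - 2(0) = -3 ✓
  (2) w² = (0)² = 0, and 0 < 9 ✓
  (3) 2 > 1 ✓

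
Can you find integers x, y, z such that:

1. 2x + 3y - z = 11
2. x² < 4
Yes

Take x = 0, y = 0, z = -11. Substituting into each constraint:
  (1) 2(0) + 3(0) + 11 = 11 ✓
  (2) x² = (0)² = 0, and 0 < 4 ✓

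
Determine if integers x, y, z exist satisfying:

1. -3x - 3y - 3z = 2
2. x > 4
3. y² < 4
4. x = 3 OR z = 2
No

Even the single constraint (-3x - 3y - 3z = 2) is infeasible over the integers.

  - -3x - 3y - 3z = 2: every term on the left is divisible by 3, so the LHS ≡ 0 (mod 3), but the RHS 2 is not — no integer solution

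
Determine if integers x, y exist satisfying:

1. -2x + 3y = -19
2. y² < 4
Yes

Take x = 11, y = 1. Substituting into each constraint:
  (1) -2(11) + 3(1) = -19 ✓
  (2) y² = (1)² = 1, and 1 < 4 ✓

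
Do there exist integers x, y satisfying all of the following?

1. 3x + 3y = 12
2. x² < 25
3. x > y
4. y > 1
No

A contradictory subset is {3x + 3y = 12, x > y, y > 1}. No integer assignment can satisfy these jointly:

  - 3x + 3y = 12: is a linear equation tying the variables together
  - x > y: bounds one variable relative to another variable
  - y > 1: bounds one variable relative to a constant

Propagating the comparison: x > y and y ≥ 2 give x ≥ 3. Range argument: with x ∈ [3, ∞], y ∈ [2, ∞], the left side of the equation is at least 15, but the right side is 12 < 15. No integer solution exists.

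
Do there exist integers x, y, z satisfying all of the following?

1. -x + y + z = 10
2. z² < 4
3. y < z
Yes

Take x = -9, y = 0, z = 1. Substituting into each constraint:
  (1) 9 + 0 + 1 = 10 ✓
  (2) z² = (1)² = 1, and 1 < 4 ✓
  (3) 0 < 1 ✓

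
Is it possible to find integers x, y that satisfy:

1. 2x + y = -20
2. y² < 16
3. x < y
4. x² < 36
No

A contradictory subset is {2x + y = -20, y² < 16, x² < 36}. No integer assignment can satisfy these jointly:

  - 2x + y = -20: is a linear equation tying the variables together
  - y² < 16: restricts y to |y| ≤ 3
  - x² < 36: restricts x to |x| ≤ 5

Range argument: with x ∈ [-5, 5], y ∈ [-3, 3], the left side of the equation is at least -13, but the right side is -20 < -13. No integer solution exists.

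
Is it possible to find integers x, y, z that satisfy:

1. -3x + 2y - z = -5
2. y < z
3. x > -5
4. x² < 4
Yes

Take x = 0, y = 0, z = 5. Substituting into each constraint:
  (1) -3(0) + 2(0) + (-5) = -5 ✓
  (2) 0 < 5 ✓
  (3) 0 > -5 ✓
  (4) x² = (0)² = 0, and 0 < 4 ✓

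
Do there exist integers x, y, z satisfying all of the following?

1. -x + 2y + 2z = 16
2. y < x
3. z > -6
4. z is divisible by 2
Yes

Take x = 2, y = 1, z = 8. Substituting into each constraint:
  (1) (-2) + 2(1) + 2(8) = 16 ✓
  (2) 1 < 2 ✓
  (3) 8 > -6 ✓
  (4) 8 = 2 × 4, remainder 0 ✓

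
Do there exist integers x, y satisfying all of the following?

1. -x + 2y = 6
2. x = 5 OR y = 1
Yes

Take x = -4, y = 1. Substituting into each constraint:
  (1) 4 + 2(1) = 6 ✓
  (2) y = 1, target 1 ✓ (second branch holds)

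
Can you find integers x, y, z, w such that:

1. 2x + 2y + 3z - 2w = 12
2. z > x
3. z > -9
Yes

Take x = -1, y = 0, z = 0, w = -7. Substituting into each constraint:
  (1) 2(-1) + 2(0) + 3(0) - 2(-7) = 12 ✓
  (2) 0 > -1 ✓
  (3) 0 > -9 ✓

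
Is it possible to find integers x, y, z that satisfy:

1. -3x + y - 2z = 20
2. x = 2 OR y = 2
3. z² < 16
Yes

Take x = -6, y = 2, z = 0. Substituting into each constraint:
  (1) -3(-6) + 2 - 2(0) = 20 ✓
  (2) y = 2, target 2 ✓ (second branch holds)
  (3) z² = (0)² = 0, and 0 < 16 ✓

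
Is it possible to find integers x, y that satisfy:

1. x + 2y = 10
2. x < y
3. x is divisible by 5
Yes

Take x = 0, y = 5. Substituting into each constraint:
  (1) 0 + 2(5) = 10 ✓
  (2) 0 < 5 ✓
  (3) 0 = 5 × 0, remainder 0 ✓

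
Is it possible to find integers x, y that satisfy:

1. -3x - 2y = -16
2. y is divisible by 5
Yes

Take x = 2, y = 5. Substituting into each constraint:
  (1) -3(2) - 2(5) = -16 ✓
  (2) 5 = 5 × 1, remainder 0 ✓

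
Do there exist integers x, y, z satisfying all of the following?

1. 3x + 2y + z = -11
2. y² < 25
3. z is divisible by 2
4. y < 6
Yes

Take x = -3, y = 0, z = -2. Substituting into each constraint:
  (1) 3(-3) + 2(0) + (-2) = -11 ✓
  (2) y² = (0)² = 0, and 0 < 25 ✓
  (3) -2 = 2 × -1, remainder 0 ✓
  (4) 0 < 6 ✓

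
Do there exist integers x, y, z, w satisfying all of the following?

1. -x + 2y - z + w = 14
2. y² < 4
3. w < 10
Yes

Take x = 0, y = 0, z = -5, w = 9. Substituting into each constraint:
  (1) 0 + 2(0) + 5 + 9 = 14 ✓
  (2) y² = (0)² = 0, and 0 < 4 ✓
  (3) 9 < 10 ✓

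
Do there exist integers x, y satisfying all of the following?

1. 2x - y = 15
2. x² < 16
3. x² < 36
Yes

Take x = 0, y = -15. Substituting into each constraint:
  (1) 2(0) + 15 = 15 ✓
  (2) x² = (0)² = 0, and 0 < 16 ✓
  (3) x² = (0)² = 0, and 0 < 36 ✓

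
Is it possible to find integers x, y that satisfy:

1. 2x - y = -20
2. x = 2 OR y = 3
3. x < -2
No

The full constraint system is jointly infeasible over the integers. Each constraint and what it forces:

  - 2x - y = -20: is a linear equation tying the variables together
  - x = 2 OR y = 3: forces a choice: either x = 2 or y = 3
  - x < -2: bounds one variable relative to a constant

Split on the disjunction (x = 2 OR y = 3):
  • If x = 2: this contradicts the bound x ≤ -3.
  • If y = 3: with y = 3, every remaining term of the linear equation is divisible by 2, so the left side is ≡ 0 (mod 2); but the right side -17 ≡ 1 (mod 2). No integers can satisfy it.
Both branches are infeasible, so the system has no integer solution.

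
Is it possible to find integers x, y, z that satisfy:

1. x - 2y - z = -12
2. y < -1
Yes

Take x = -16, y = -2, z = 0. Substituting into each constraint:
  (1) (-16) - 2(-2) + 0 = -12 ✓
  (2) -2 < -1 ✓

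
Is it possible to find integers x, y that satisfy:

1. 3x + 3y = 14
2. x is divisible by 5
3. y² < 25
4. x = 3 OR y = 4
No

Even the single constraint (3x + 3y = 14) is infeasible over the integers.

  - 3x + 3y = 14: every term on the left is divisible by 3, so the LHS ≡ 0 (mod 3), but the RHS 14 is not — no integer solution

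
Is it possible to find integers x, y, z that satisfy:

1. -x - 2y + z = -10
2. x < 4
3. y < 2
Yes

Take x = 3, y = 1, z = -5. Substituting into each constraint:
  (1) (-3) - 2(1) + (-5) = -10 ✓
  (2) 3 < 4 ✓
  (3) 1 < 2 ✓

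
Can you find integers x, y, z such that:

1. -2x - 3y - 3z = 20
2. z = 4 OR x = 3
Yes

Take x = 5, y = -14, z = 4. Substituting into each constraint:
  (1) -2(5) - 3(-14) - 3(4) = 20 ✓
  (2) z = 4, target 4 ✓ (first branch holds)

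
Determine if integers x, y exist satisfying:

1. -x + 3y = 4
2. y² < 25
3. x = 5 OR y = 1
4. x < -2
No

A contradictory subset is {-x + 3y = 4, x = 5 OR y = 1, x < -2}. No integer assignment can satisfy these jointly:

  - -x + 3y = 4: is a linear equation tying the variables together
  - x = 5 OR y = 1: forces a choice: either x = 5 or y = 1
  - x < -2: bounds one variable relative to a constant

Split on the disjunction (x = 5 OR y = 1):
  • If x = 5: this contradicts the bound x ≤ -3.
  • If y = 1: the equation forces x = -1, which contradicts the bound x ≤ -3.
Both branches are infeasible, so the system has no integer solution.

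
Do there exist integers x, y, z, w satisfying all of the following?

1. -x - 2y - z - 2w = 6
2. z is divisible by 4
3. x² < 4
Yes

Take x = 0, y = -3, z = 0, w = 0. Substituting into each constraint:
  (1) 0 - 2(-3) + 0 - 2(0) = 6 ✓
  (2) 0 = 4 × 0, remainder 0 ✓
  (3) x² = (0)² = 0, and 0 < 4 ✓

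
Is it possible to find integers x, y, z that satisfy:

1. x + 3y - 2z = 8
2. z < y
Yes

Take x = 5, y = 1, z = 0. Substituting into each constraint:
  (1) 5 + 3(1) - 2(0) = 8 ✓
  (2) 0 < 1 ✓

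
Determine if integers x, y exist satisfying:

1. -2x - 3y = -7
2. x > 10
Yes

Take x = 11, y = -5. Substituting into each constraint:
  (1) -2(11) - 3(-5) = -7 ✓
  (2) 11 > 10 ✓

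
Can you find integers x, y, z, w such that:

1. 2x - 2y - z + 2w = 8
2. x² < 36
Yes

Take x = 0, y = -4, z = 0, w = 0. Substituting into each constraint:
  (1) 2(0) - 2(-4) + 0 + 2(0) = 8 ✓
  (2) x² = (0)² = 0, and 0 < 36 ✓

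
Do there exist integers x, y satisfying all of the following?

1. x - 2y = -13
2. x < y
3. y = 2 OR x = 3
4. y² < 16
Yes

Take x = -9, y = 2. Substituting into each constraint:
  (1) (-9) - 2(2) = -13 ✓
  (2) -9 < 2 ✓
  (3) y = 2, target 2 ✓ (first branch holds)
  (4) y² = (2)² = 4, and 4 < 16 ✓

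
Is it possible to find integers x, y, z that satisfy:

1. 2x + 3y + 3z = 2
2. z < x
Yes

Take x = 1, y = 0, z = 0. Substituting into each constraint:
  (1) 2(1) + 3(0) + 3(0) = 2 ✓
  (2) 0 < 1 ✓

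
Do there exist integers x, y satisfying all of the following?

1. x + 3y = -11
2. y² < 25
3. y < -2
Yes

Take x = -2, y = -3. Substituting into each constraint:
  (1) (-2) + 3(-3) = -11 ✓
  (2) y² = (-3)² = 9, and 9 < 25 ✓
  (3) -3 < -2 ✓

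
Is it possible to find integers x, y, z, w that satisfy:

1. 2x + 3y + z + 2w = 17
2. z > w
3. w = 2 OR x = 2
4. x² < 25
Yes

Take x = -1, y = 4, z = 3, w = 2. Substituting into each constraint:
  (1) 2(-1) + 3(4) + 3 + 2(2) = 17 ✓
  (2) 3 > 2 ✓
  (3) w = 2, target 2 ✓ (first branch holds)
  (4) x² = (-1)² = 1, and 1 < 25 ✓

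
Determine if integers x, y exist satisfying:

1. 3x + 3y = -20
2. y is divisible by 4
No

Even the single constraint (3x + 3y = -20) is infeasible over the integers.

  - 3x + 3y = -20: every term on the left is divisible by 3, so the LHS ≡ 0 (mod 3), but the RHS -20 is not — no integer solution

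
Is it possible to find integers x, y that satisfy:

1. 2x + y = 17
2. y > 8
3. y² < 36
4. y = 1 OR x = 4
No

A contradictory subset is {y > 8, y² < 36}. No integer assignment can satisfy these jointly:

  - y > 8: bounds one variable relative to a constant
  - y² < 36: restricts y to |y| ≤ 5

Direct contradiction: the bounds on y require y ≥ 9 and y ≤ 5 simultaneously, which is empty.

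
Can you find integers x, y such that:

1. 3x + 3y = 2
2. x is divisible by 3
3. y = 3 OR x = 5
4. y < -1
No

Even the single constraint (3x + 3y = 2) is infeasible over the integers.

  - 3x + 3y = 2: every term on the left is divisible by 3, so the LHS ≡ 0 (mod 3), but the RHS 2 is not — no integer solution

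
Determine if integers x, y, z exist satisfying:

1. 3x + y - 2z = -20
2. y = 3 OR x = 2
Yes

Take x = -7, y = 3, z = 1. Substituting into each constraint:
  (1) 3(-7) + 3 - 2(1) = -20 ✓
  (2) y = 3, target 3 ✓ (first branch holds)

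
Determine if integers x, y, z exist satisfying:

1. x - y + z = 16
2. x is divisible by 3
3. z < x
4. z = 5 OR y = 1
Yes

Take x = 6, y = -5, z = 5. Substituting into each constraint:
  (1) 6 + 5 + 5 = 16 ✓
  (2) 6 = 3 × 2, remainder 0 ✓
  (3) 5 < 6 ✓
  (4) z = 5, target 5 ✓ (first branch holds)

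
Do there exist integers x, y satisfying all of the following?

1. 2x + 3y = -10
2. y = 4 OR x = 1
Yes

Take x = -11, y = 4. Substituting into each constraint:
  (1) 2(-11) + 3(4) = -10 ✓
  (2) y = 4, target 4 ✓ (first branch holds)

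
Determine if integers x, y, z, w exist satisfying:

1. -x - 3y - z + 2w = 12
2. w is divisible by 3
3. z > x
Yes

Take x = -3, y = -3, z = 0, w = 0. Substituting into each constraint:
  (1) 3 - 3(-3) + 0 + 2(0) = 12 ✓
  (2) 0 = 3 × 0, remainder 0 ✓
  (3) 0 > -3 ✓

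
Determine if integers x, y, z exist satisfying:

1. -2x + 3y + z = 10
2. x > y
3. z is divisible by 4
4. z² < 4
Yes

Take x = 13, y = 12, z = 0. Substituting into each constraint:
  (1) -2(13) + 3(12) + 0 = 10 ✓
  (2) 13 > 12 ✓
  (3) 0 = 4 × 0, remainder 0 ✓
  (4) z² = (0)² = 0, and 0 < 4 ✓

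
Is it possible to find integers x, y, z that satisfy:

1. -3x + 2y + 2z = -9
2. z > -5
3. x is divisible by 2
No

A contradictory subset is {-3x + 2y + 2z = -9, x is divisible by 2}. No integer assignment can satisfy these jointly:

  - -3x + 2y + 2z = -9: is a linear equation tying the variables together
  - x is divisible by 2: restricts x to multiples of 2

Modular obstruction: writing x = 2x', every remaining term of the linear equation is divisible by 2, so the left side is ≡ 0 (mod 2); but the right side -9 ≡ 1 (mod 2). No integers can satisfy it.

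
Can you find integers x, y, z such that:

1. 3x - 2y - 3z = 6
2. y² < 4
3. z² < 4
Yes

Take x = 2, y = 0, z = 0. Substituting into each constraint:
  (1) 3(2) - 2(0) - 3(0) = 6 ✓
  (2) y² = (0)² = 0, and 0 < 4 ✓
  (3) z² = (0)² = 0, and 0 < 4 ✓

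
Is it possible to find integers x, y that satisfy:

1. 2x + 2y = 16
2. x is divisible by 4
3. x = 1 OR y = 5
No

The full constraint system is jointly infeasible over the integers. Each constraint and what it forces:

  - 2x + 2y = 16: is a linear equation tying the variables together
  - x is divisible by 4: restricts x to multiples of 4
  - x = 1 OR y = 5: forces a choice: either x = 1 or y = 5

Split on the disjunction (x = 1 OR y = 5):
  • If x = 1: this contradicts the divisibility constraint — 1 is not a multiple of 4.
  • If y = 5: with y = 5, writing x = 4x', every remaining term of the linear equation is divisible by 8, so the left side is ≡ 0 (mod 8); but the right side 6 ≡ 6 (mod 8). No integers can satisfy it.
Both branches are infeasible, so the system has no integer solution.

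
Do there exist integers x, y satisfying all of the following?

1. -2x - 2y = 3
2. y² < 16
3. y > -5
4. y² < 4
No

Even the single constraint (-2x - 2y = 3) is infeasible over the integers.

  - -2x - 2y = 3: every term on the left is divisible by 2, so the LHS ≡ 0 (mod 2), but the RHS 3 is not — no integer solution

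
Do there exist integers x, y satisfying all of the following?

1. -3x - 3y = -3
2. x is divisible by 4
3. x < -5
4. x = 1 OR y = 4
No

A contradictory subset is {-3x - 3y = -3, x < -5, x = 1 OR y = 4}. No integer assignment can satisfy these jointly:

  - -3x - 3y = -3: is a linear equation tying the variables together
  - x < -5: bounds one variable relative to a constant
  - x = 1 OR y = 4: forces a choice: either x = 1 or y = 4

Split on the disjunction (x = 1 OR y = 4):
  • If x = 1: this contradicts the bound x ≤ -6.
  • If y = 4: the equation forces x = -3, which contradicts the bound x ≤ -6.
Both branches are infeasible, so the system has no integer solution.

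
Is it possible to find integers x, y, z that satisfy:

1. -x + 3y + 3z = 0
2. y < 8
Yes

Take x = 0, y = 0, z = 0. Substituting into each constraint:
  (1) 0 + 3(0) + 3(0) = 0 ✓
  (2) 0 < 8 ✓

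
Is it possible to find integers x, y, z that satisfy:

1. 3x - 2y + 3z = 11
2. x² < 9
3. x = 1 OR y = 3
Yes

Take x = 1, y = -4, z = 0. Substituting into each constraint:
  (1) 3(1) - 2(-4) + 3(0) = 11 ✓
  (2) x² = (1)² = 1, and 1 < 9 ✓
  (3) x = 1, target 1 ✓ (first branch holds)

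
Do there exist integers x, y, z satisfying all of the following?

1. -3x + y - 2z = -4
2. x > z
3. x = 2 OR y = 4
Yes

Take x = 2, y = 4, z = 1. Substituting into each constraint:
  (1) -3(2) + 4 - 2(1) = -4 ✓
  (2) 2 > 1 ✓
  (3) x = 2, target 2 ✓ (first branch holds)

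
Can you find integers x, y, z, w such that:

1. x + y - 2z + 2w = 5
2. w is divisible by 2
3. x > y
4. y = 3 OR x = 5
Yes

Take x = 4, y = 3, z = 1, w = 0. Substituting into each constraint:
  (1) 4 + 3 - 2(1) + 2(0) = 5 ✓
  (2) 0 = 2 × 0, remainder 0 ✓
  (3) 4 > 3 ✓
  (4) y = 3, target 3 ✓ (first branch holds)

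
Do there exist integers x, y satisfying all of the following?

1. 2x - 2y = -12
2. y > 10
Yes

Take x = 5, y = 11. Substituting into each constraint:
  (1) 2(5) - 2(11) = -12 ✓
  (2) 11 > 10 ✓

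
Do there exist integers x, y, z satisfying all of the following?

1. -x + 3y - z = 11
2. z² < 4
Yes

Take x = -11, y = 0, z = 0. Substituting into each constraint:
  (1) 11 + 3(0) + 0 = 11 ✓
  (2) z² = (0)² = 0, and 0 < 4 ✓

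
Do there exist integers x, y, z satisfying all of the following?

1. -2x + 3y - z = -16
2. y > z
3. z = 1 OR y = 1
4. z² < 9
Yes

Take x = 10, y = 1, z = -1. Substituting into each constraint:
  (1) -2(10) + 3(1) + 1 = -16 ✓
  (2) 1 > -1 ✓
  (3) y = 1, target 1 ✓ (second branch holds)
  (4) z² = (-1)² = 1, and 1 < 9 ✓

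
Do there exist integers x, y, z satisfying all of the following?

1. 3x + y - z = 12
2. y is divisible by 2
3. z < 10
Yes

Take x = 0, y = 0, z = -12. Substituting into each constraint:
  (1) 3(0) + 0 + 12 = 12 ✓
  (2) 0 = 2 × 0, remainder 0 ✓
  (3) -12 < 10 ✓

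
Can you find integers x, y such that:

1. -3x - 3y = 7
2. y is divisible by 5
No

Even the single constraint (-3x - 3y = 7) is infeasible over the integers.

  - -3x - 3y = 7: every term on the left is divisible by 3, so the LHS ≡ 0 (mod 3), but the RHS 7 is not — no integer solution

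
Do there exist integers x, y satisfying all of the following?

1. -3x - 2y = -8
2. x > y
Yes

Take x = 2, y = 1. Substituting into each constraint:
  (1) -3(2) - 2(1) = -8 ✓
  (2) 2 > 1 ✓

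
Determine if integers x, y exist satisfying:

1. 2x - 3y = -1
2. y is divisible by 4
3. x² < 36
No

A contradictory subset is {2x - 3y = -1, y is divisible by 4}. No integer assignment can satisfy these jointly:

  - 2x - 3y = -1: is a linear equation tying the variables together
  - y is divisible by 4: restricts y to multiples of 4

Modular obstruction: writing y = 4y', every remaining term of the linear equation is divisible by 2, so the left side is ≡ 0 (mod 2); but the right side -1 ≡ 1 (mod 2). No integers can satisfy it.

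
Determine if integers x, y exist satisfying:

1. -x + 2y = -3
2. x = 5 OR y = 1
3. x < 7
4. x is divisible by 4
No

A contradictory subset is {-x + 2y = -3, x = 5 OR y = 1, x is divisible by 4}. No integer assignment can satisfy these jointly:

  - -x + 2y = -3: is a linear equation tying the variables together
  - x = 5 OR y = 1: forces a choice: either x = 5 or y = 1
  - x is divisible by 4: restricts x to multiples of 4

Modular obstruction: writing x = 4x', every remaining term of the linear equation is divisible by 2, so the left side is ≡ 0 (mod 2); but the right side -3 ≡ 1 (mod 2). No integers can satisfy it.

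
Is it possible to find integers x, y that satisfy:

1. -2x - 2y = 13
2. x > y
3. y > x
No

Even the single constraint (-2x - 2y = 13) is infeasible over the integers.

  - -2x - 2y = 13: every term on the left is divisible by 2, so the LHS ≡ 0 (mod 2), but the RHS 13 is not — no integer solution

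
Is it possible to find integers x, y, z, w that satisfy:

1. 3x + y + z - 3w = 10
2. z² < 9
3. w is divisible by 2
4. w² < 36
Yes

Take x = 0, y = 10, z = 0, w = 0. Substituting into each constraint:
  (1) 3(0) + 10 + 0 - 3(0) = 10 ✓
  (2) z² = (0)² = 0, and 0 < 9 ✓
  (3) 0 = 2 × 0, remainder 0 ✓
  (4) w² = (0)² = 0, and 0 < 36 ✓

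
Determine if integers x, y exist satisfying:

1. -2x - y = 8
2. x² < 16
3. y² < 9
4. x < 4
Yes

Take x = -3, y = -2. Substituting into each constraint:
  (1) -2(-3) + 2 = 8 ✓
  (2) x² = (-3)² = 9, and 9 < 16 ✓
  (3) y² = (-2)² = 4, and 4 < 9 ✓
  (4) -3 < 4 ✓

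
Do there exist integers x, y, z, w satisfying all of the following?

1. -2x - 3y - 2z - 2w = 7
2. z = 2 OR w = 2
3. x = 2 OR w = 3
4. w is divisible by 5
Yes

Take x = 2, y = -5, z = 2, w = 0. Substituting into each constraint:
  (1) -2(2) - 3(-5) - 2(2) - 2(0) = 7 ✓
  (2) z = 2, target 2 ✓ (first branch holds)
  (3) x = 2, target 2 ✓ (first branch holds)
  (4) 0 = 5 × 0, remainder 0 ✓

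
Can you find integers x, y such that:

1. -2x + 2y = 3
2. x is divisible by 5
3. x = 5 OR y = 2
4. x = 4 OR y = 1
No

Even the single constraint (-2x + 2y = 3) is infeasible over the integers.

  - -2x + 2y = 3: every term on the left is divisible by 2, so the LHS ≡ 0 (mod 2), but the RHS 3 is not — no integer solution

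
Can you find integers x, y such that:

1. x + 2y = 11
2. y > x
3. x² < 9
Yes

Take x = -1, y = 6. Substituting into each constraint:
  (1) (-1) + 2(6) = 11 ✓
  (2) 6 > -1 ✓
  (3) x² = (-1)² = 1, and 1 < 9 ✓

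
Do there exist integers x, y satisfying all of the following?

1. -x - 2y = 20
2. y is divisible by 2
Yes

Take x = -20, y = 0. Substituting into each constraint:
  (1) 20 - 2(0) = 20 ✓
  (2) 0 = 2 × 0, remainder 0 ✓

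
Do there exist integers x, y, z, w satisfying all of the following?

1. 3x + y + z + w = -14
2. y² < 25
Yes

Take x = -5, y = 0, z = 1, w = 0. Substituting into each constraint:
  (1) 3(-5) + 0 + 1 + 0 = -14 ✓
  (2) y² = (0)² = 0, and 0 < 25 ✓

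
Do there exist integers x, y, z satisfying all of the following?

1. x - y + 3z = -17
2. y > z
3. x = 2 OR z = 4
Yes

Take x = 2, y = -8, z = -9. Substituting into each constraint:
  (1) 2 + 8 + 3(-9) = -17 ✓
  (2) -8 > -9 ✓
  (3) x = 2, target 2 ✓ (first branch holds)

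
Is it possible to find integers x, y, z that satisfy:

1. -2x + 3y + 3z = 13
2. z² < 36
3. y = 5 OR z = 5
Yes

Take x = 1, y = 5, z = 0. Substituting into each constraint:
  (1) -2(1) + 3(5) + 3(0) = 13 ✓
  (2) z² = (0)² = 0, and 0 < 36 ✓
  (3) y = 5, target 5 ✓ (first branch holds)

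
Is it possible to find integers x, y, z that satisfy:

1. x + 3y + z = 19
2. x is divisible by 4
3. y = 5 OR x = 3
Yes

Take x = 0, y = 5, z = 4. Substituting into each constraint:
  (1) 0 + 3(5) + 4 = 19 ✓
  (2) 0 = 4 × 0, remainder 0 ✓
  (3) y = 5, target 5 ✓ (first branch holds)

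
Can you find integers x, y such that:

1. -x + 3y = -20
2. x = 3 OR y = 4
Yes

Take x = 32, y = 4. Substituting into each constraint:
  (1) (-32) + 3(4) = -20 ✓
  (2) y = 4, target 4 ✓ (second branch holds)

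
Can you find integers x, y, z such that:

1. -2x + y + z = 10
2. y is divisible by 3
Yes

Take x = 0, y = 0, z = 10. Substituting into each constraint:
  (1) -2(0) + 0 + 10 = 10 ✓
  (2) 0 = 3 × 0, remainder 0 ✓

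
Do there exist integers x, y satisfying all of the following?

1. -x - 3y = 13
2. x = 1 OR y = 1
Yes

Take x = -16, y = 1. Substituting into each constraint:
  (1) 16 - 3(1) = 13 ✓
  (2) y = 1, target 1 ✓ (second branch holds)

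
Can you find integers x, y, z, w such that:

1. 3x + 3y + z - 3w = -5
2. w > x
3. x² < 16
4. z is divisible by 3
No

A contradictory subset is {3x + 3y + z - 3w = -5, z is divisible by 3}. No integer assignment can satisfy these jointly:

  - 3x + 3y + z - 3w = -5: is a linear equation tying the variables together
  - z is divisible by 3: restricts z to multiples of 3

Modular obstruction: writing z = 3z', every remaining term of the linear equation is divisible by 3, so the left side is ≡ 0 (mod 3); but the right side -5 ≡ 1 (mod 3). No integers can satisfy it.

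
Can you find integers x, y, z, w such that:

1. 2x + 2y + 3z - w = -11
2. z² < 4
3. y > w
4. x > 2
Yes

Take x = 3, y = -18, z = 0, w = -19. Substituting into each constraint:
  (1) 2(3) + 2(-18) + 3(0) + 19 = -11 ✓
  (2) z² = (0)² = 0, and 0 < 4 ✓
  (3) -18 > -19 ✓
  (4) 3 > 2 ✓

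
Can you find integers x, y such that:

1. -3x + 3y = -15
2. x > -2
Yes

Take x = 5, y = 0. Substituting into each constraint:
  (1) -3(5) + 3(0) = -15 ✓
  (2) 5 > -2 ✓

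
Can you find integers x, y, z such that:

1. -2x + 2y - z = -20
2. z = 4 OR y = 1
Yes

Take x = 0, y = -8, z = 4. Substituting into each constraint:
  (1) -2(0) + 2(-8) + (-4) = -20 ✓
  (2) z = 4, target 4 ✓ (first branch holds)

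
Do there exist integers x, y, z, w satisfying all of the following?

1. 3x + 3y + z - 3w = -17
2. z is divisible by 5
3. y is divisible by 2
Yes

Take x = 0, y = 0, z = 10, w = 9. Substituting into each constraint:
  (1) 3(0) + 3(0) + 10 - 3(9) = -17 ✓
  (2) 10 = 5 × 2, remainder 0 ✓
  (3) 0 = 2 × 0, remainder 0 ✓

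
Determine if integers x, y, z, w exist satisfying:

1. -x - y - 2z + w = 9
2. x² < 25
Yes

Take x = 0, y = 0, z = 0, w = 9. Substituting into each constraint:
  (1) 0 + 0 - 2(0) + 9 = 9 ✓
  (2) x² = (0)² = 0, and 0 < 25 ✓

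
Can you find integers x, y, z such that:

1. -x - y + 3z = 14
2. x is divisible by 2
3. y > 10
Yes

Take x = 0, y = 13, z = 9. Substituting into each constraint:
  (1) 0 + (-13) + 3(9) = 14 ✓
  (2) 0 = 2 × 0, remainder 0 ✓
  (3) 13 > 10 ✓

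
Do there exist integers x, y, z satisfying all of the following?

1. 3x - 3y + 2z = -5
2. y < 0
Yes

Take x = -4, y = -1, z = 2. Substituting into each constraint:
  (1) 3(-4) - 3(-1) + 2(2) = -5 ✓
  (2) -1 < 0 ✓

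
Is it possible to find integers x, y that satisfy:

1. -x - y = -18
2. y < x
Yes

Take x = 10, y = 8. Substituting into each constraint:
  (1) (-10) + (-8) = -18 ✓
  (2) 8 < 10 ✓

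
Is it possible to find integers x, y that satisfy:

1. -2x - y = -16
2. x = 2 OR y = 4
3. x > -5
Yes

Take x = 2, y = 12. Substituting into each constraint:
  (1) -2(2) + (-12) = -16 ✓
  (2) x = 2, target 2 ✓ (first branch holds)
  (3) 2 > -5 ✓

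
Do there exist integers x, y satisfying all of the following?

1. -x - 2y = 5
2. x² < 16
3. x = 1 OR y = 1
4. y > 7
No

A contradictory subset is {-x - 2y = 5, x = 1 OR y = 1, y > 7}. No integer assignment can satisfy these jointly:

  - -x - 2y = 5: is a linear equation tying the variables together
  - x = 1 OR y = 1: forces a choice: either x = 1 or y = 1
  - y > 7: bounds one variable relative to a constant

Split on the disjunction (x = 1 OR y = 1):
  • If x = 1: the equation forces y = -3, which contradicts the bound y ≥ 8.
  • If y = 1: this contradicts the bound y ≥ 8.
Both branches are infeasible, so the system has no integer solution.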